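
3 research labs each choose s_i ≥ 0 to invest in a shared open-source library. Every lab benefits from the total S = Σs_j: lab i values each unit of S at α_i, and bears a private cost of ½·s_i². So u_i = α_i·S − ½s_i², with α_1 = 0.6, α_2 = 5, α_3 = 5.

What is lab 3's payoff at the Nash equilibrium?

Lab i's FOC: ∂u_i/∂s_i = α_i − s_i = 0, so s_i* = α_i.
NE contributions = (0.6, 5, 5); S = 10.6.
u_3 = α_3·S − ½·(s_3)² = 5·10.6 − ½·5² = 40.5.

40.5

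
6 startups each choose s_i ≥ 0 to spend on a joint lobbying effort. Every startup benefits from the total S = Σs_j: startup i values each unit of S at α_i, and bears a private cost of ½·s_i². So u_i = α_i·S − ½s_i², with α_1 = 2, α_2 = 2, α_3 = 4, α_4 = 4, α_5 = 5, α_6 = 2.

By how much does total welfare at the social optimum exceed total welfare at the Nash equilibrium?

756.5

Startup i's FOC: ∂u_i/∂s_i = α_i − s_i = 0, so s_i* = α_i.
NE contributions = (2, 2, 4, 4, 5, 2); S = 19.
W^NE = (Σα)·S − ½Σα_i² = 19² − ½·69 = 326.5.
Planner sets s_i = Σα_j = 19 for every i, so S^SO = 6·19 = 114.
W^SO = (Σα)·S^SO − ½·6·(Σα)² = (6/2)·19² = 1083.
Deadweight loss = W^SO − W^NE = 756.5.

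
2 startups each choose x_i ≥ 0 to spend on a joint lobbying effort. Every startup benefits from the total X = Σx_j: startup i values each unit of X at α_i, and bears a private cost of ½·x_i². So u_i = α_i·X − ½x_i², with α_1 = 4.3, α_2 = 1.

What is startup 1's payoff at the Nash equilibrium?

Startup i's FOC: ∂u_i/∂x_i = α_i − x_i = 0, so x_i* = α_i.
NE contributions = (4.3, 1); X = 5.3.
u_1 = α_1·X − ½·(x_1)² = 4.3·5.3 − ½·4.3² = 13.545.

13.545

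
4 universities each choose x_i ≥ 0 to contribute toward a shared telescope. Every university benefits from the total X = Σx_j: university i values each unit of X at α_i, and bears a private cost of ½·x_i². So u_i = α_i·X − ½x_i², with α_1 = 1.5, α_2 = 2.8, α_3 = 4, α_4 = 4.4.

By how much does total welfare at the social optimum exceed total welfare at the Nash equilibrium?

184.015

University i's FOC: ∂u_i/∂x_i = α_i − x_i = 0, so x_i* = α_i.
NE contributions = (1.5, 2.8, 4, 4.4); X = 12.7.
W^NE = (Σα)·X − ½Σα_i² = 12.7² − ½·45.45 = 138.565.
Planner sets x_i = Σα_j = 12.7 for every i, so X^SO = 4·12.7 = 50.8.
W^SO = (Σα)·X^SO − ½·4·(Σα)² = (4/2)·12.7² = 322.58.
Deadweight loss = W^SO − W^NE = 184.015.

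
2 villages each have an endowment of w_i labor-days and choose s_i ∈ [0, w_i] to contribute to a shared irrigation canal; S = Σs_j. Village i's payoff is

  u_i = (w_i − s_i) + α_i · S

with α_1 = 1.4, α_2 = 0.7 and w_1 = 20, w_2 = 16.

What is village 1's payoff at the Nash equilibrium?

∂u_i/∂s_i = α_i − 1, so village i contributes w_i if α_i > 1, else 0.
α_i > 1 for i ∈ {1}; NE contributions (20, 0), S = 20.
u_1 = (20 − 20) + 1.4·20 = 28.

28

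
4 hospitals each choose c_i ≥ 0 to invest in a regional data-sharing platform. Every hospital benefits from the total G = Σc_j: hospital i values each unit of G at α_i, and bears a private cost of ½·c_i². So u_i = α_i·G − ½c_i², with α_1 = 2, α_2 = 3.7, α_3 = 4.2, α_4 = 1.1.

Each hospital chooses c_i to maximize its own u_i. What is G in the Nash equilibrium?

Hospital i's FOC: ∂u_i/∂c_i = α_i − c_i = 0, so c_i* = α_i.
NE contributions = (2, 3.7, 4.2, 1.1); G = 11.

11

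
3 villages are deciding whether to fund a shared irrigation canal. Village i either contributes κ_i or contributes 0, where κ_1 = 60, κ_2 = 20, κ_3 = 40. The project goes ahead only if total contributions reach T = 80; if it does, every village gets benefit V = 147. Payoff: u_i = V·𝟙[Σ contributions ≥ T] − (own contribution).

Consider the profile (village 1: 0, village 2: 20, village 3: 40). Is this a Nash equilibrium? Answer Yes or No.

Total = 60 < 80: not provided.
Village 1 (pledges 0, payoff 0): pledging 60 → total 120, payoff 87. Profitable deviation.

No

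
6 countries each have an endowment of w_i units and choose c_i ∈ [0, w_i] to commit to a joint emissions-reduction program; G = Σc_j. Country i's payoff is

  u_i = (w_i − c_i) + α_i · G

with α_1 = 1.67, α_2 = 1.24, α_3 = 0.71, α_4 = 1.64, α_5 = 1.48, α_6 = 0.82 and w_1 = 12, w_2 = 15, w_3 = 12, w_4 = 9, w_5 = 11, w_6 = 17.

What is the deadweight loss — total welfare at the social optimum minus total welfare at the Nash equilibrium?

190.24

∂u_i/∂c_i = α_i − 1, so country i contributes w_i if α_i > 1, else 0.
α_i > 1 for i ∈ {1, 2, 4, 5}; NE contributions (12, 15, 0, 9, 11, 0), G = 47.
W^NE = Σw_i − G^NE + (Σα_i)·G^NE = 76 + 6.56·47 = 384.32.
Planner: ∂(Σu_j)/∂c_i = Σα_j − 1 = 6.56 > 0, so everyone contributes w_i; G^SO = 76, W^SO = 76 + 6.56·76 = 574.56.
Deadweight loss = 190.24.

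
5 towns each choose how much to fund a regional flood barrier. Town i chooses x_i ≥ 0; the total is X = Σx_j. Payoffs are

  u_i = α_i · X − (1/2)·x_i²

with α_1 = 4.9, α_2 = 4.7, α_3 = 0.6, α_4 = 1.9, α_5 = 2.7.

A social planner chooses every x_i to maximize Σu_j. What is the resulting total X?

Planner FOC: ∂(Σu_j)/∂x_i = (Σα_j) − x_i = 0, so x_i^SO = Σα_j = 14.8 for every i; X^SO = 74.

74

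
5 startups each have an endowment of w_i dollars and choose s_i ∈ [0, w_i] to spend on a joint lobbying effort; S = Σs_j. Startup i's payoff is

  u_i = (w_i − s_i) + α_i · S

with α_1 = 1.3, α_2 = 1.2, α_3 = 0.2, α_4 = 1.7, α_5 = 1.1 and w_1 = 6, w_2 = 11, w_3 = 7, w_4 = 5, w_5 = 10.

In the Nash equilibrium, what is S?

∂u_i/∂s_i = α_i − 1, so startup i contributes w_i if α_i > 1, else 0.
α_i > 1 for i ∈ {1, 2, 4, 5}; NE contributions (6, 11, 0, 5, 10), S = 32.

32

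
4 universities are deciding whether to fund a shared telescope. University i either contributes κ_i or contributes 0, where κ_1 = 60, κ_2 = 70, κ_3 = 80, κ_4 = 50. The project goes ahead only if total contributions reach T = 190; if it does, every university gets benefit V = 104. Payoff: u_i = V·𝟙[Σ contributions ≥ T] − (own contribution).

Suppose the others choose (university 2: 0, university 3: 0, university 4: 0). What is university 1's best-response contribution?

Others' total = 0. Even contributing 60 gives 60 < 190: no benefit either way.
Best response: 0.

0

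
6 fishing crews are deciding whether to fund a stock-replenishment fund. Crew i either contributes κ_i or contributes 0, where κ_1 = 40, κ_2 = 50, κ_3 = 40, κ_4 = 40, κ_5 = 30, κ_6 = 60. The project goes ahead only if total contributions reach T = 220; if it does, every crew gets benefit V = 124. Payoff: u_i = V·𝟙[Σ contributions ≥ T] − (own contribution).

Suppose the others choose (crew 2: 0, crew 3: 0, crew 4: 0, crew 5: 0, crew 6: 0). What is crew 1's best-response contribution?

Others' total = 0. Even contributing 40 gives 40 < 220: no benefit either way.
Best response: 0.

0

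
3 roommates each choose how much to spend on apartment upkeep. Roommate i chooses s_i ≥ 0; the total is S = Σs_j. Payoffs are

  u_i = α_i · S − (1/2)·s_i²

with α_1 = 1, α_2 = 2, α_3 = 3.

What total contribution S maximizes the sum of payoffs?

Planner FOC: ∂(Σu_j)/∂s_i = (Σα_j) − s_i = 0, so s_i^SO = Σα_j = 6 for every i; S^SO = 18.

18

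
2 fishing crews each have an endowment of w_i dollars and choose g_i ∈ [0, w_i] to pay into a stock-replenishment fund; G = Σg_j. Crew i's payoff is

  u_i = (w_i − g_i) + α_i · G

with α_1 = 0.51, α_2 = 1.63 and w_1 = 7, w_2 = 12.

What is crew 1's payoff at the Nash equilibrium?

∂u_i/∂g_i = α_i − 1, so crew i contributes w_i if α_i > 1, else 0.
α_i > 1 for i ∈ {2}; NE contributions (0, 12), G = 12.
u_1 = (7 − 0) + 0.51·12 = 13.12.

13.12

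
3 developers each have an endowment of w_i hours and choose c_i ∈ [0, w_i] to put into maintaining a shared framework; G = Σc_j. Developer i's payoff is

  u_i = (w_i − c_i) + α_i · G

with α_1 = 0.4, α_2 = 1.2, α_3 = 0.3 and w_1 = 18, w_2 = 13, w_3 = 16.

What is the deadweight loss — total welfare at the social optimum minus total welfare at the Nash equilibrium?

∂u_i/∂c_i = α_i − 1, so developer i contributes w_i if α_i > 1, else 0.
α_i > 1 for i ∈ {2}; NE contributions (0, 13, 0), G = 13.
W^NE = Σw_i − G^NE + (Σα_i)·G^NE = 47 + 0.9·13 = 58.7.
Planner: ∂(Σu_j)/∂c_i = Σα_j − 1 = 0.9 > 0, so everyone contributes w_i; G^SO = 47, W^SO = 47 + 0.9·47 = 89.3.
Deadweight loss = 30.6.

30.6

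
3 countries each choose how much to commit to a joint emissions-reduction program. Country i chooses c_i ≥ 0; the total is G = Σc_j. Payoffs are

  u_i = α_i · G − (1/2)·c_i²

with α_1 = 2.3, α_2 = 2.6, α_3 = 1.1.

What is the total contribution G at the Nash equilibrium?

6

Country i's FOC: ∂u_i/∂c_i = α_i − c_i = 0, so c_i* = α_i.
NE contributions = (2.3, 2.6, 1.1); G = 6.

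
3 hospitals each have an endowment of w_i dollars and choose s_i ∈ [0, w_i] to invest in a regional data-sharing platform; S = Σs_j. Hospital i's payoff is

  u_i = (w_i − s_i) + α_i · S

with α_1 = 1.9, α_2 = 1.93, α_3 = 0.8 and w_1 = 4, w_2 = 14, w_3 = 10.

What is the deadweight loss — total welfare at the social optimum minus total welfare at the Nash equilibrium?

∂u_i/∂s_i = α_i − 1, so hospital i contributes w_i if α_i > 1, else 0.
α_i > 1 for i ∈ {1, 2}; NE contributions (4, 14, 0), S = 18.
W^NE = Σw_i − S^NE + (Σα_i)·S^NE = 28 + 3.63·18 = 93.34.
Planner: ∂(Σu_j)/∂s_i = Σα_j − 1 = 3.63 > 0, so everyone contributes w_i; S^SO = 28, W^SO = 28 + 3.63·28 = 129.64.
Deadweight loss = 36.3.

36.3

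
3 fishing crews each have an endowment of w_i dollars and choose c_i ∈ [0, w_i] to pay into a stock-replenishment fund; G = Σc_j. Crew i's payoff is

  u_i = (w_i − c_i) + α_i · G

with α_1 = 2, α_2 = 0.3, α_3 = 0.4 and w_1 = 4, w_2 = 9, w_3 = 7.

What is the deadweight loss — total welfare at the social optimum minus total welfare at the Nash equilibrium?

∂u_i/∂c_i = α_i − 1, so crew i contributes w_i if α_i > 1, else 0.
α_i > 1 for i ∈ {1}; NE contributions (4, 0, 0), G = 4.
W^NE = Σw_i − G^NE + (Σα_i)·G^NE = 20 + 1.7·4 = 26.8.
Planner: ∂(Σu_j)/∂c_i = Σα_j − 1 = 1.7 > 0, so everyone contributes w_i; G^SO = 20, W^SO = 20 + 1.7·20 = 54.
Deadweight loss = 27.2.

27.2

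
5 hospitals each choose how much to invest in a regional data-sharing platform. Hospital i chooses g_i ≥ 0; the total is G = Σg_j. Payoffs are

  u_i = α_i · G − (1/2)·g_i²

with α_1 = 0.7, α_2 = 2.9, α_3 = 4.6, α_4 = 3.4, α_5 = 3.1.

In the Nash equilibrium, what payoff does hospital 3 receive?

Hospital i's FOC: ∂u_i/∂g_i = α_i − g_i = 0, so g_i* = α_i.
NE contributions = (0.7, 2.9, 4.6, 3.4, 3.1); G = 14.7.
u_3 = α_3·G − ½·(g_3)² = 4.6·14.7 − ½·4.6² = 57.04.

57.04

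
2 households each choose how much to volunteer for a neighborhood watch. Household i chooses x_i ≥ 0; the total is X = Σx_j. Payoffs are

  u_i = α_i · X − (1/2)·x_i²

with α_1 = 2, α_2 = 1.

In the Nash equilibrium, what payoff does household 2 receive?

2.5

Household i's FOC: ∂u_i/∂x_i = α_i − x_i = 0, so x_i* = α_i.
NE contributions = (2, 1); X = 3.
u_2 = α_2·X − ½·(x_2)² = 1·3 − ½·1² = 2.5.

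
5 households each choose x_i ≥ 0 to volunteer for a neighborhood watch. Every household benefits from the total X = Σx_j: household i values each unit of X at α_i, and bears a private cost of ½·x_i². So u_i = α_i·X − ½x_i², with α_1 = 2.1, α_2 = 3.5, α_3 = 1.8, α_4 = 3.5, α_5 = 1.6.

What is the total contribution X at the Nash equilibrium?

Household i's FOC: ∂u_i/∂x_i = α_i − x_i = 0, so x_i* = α_i.
NE contributions = (2.1, 3.5, 1.8, 3.5, 1.6); X = 12.5.

12.5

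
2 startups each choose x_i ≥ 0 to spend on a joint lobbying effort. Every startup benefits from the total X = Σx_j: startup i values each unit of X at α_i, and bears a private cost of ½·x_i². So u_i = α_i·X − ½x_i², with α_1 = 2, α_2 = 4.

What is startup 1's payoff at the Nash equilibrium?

10

Startup i's FOC: ∂u_i/∂x_i = α_i − x_i = 0, so x_i* = α_i.
NE contributions = (2, 4); X = 6.
u_1 = α_1·X − ½·(x_1)² = 2·6 − ½·2² = 10.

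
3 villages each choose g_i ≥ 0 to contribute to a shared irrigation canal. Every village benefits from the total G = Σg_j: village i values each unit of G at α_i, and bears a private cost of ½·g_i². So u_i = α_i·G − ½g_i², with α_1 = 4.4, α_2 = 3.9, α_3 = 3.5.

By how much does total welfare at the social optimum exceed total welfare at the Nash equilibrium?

93.03

Village i's FOC: ∂u_i/∂g_i = α_i − g_i = 0, so g_i* = α_i.
NE contributions = (4.4, 3.9, 3.5); G = 11.8.
W^NE = (Σα)·G − ½Σα_i² = 11.8² − ½·46.82 = 115.83.
Planner sets g_i = Σα_j = 11.8 for every i, so G^SO = 3·11.8 = 35.4.
W^SO = (Σα)·G^SO − ½·3·(Σα)² = (3/2)·11.8² = 208.86.
Deadweight loss = W^SO − W^NE = 93.03.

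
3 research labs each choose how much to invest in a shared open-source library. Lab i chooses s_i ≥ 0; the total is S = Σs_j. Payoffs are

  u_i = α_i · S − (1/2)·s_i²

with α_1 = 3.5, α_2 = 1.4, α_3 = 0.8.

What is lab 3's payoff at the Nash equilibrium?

Lab i's FOC: ∂u_i/∂s_i = α_i − s_i = 0, so s_i* = α_i.
NE contributions = (3.5, 1.4, 0.8); S = 5.7.
u_3 = α_3·S − ½·(s_3)² = 0.8·5.7 − ½·0.8² = 4.24.

4.24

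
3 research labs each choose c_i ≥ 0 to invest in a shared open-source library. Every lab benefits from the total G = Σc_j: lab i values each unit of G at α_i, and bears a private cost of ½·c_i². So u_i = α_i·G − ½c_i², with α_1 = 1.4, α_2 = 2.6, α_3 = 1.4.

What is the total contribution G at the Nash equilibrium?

5.4

Lab i's FOC: ∂u_i/∂c_i = α_i − c_i = 0, so c_i* = α_i.
NE contributions = (1.4, 2.6, 1.4); G = 5.4.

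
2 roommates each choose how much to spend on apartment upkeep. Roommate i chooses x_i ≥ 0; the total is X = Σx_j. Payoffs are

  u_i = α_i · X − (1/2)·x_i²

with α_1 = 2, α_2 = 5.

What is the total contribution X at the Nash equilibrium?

Roommate i's FOC: ∂u_i/∂x_i = α_i − x_i = 0, so x_i* = α_i.
NE contributions = (2, 5); X = 7.

7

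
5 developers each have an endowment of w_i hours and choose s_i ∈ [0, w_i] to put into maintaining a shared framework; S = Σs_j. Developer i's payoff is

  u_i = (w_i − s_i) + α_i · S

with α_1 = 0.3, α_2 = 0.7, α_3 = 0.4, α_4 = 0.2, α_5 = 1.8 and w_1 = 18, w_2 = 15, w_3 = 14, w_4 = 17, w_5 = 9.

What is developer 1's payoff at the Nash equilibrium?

∂u_i/∂s_i = α_i − 1, so developer i contributes w_i if α_i > 1, else 0.
α_i > 1 for i ∈ {5}; NE contributions (0, 0, 0, 0, 9), S = 9.
u_1 = (18 − 0) + 0.3·9 = 20.7.

20.7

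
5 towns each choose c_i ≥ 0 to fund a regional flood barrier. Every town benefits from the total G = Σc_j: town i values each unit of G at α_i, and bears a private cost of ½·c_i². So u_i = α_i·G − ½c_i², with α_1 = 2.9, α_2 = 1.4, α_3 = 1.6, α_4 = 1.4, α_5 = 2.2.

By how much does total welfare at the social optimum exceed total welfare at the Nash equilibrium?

Town i's FOC: ∂u_i/∂c_i = α_i − c_i = 0, so c_i* = α_i.
NE contributions = (2.9, 1.4, 1.6, 1.4, 2.2); G = 9.5.
W^NE = (Σα)·G − ½Σα_i² = 9.5² − ½·19.73 = 80.385.
Planner sets c_i = Σα_j = 9.5 for every i, so G^SO = 5·9.5 = 47.5.
W^SO = (Σα)·G^SO − ½·5·(Σα)² = (5/2)·9.5² = 225.625.
Deadweight loss = W^SO − W^NE = 145.24.

145.24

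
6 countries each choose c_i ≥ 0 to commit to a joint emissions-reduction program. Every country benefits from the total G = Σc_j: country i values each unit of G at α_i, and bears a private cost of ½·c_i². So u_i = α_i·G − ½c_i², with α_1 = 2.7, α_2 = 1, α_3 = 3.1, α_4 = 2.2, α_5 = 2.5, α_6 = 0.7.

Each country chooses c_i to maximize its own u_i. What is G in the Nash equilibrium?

12.2

Country i's FOC: ∂u_i/∂c_i = α_i − c_i = 0, so c_i* = α_i.
NE contributions = (2.7, 1, 3.1, 2.2, 2.5, 0.7); G = 12.2.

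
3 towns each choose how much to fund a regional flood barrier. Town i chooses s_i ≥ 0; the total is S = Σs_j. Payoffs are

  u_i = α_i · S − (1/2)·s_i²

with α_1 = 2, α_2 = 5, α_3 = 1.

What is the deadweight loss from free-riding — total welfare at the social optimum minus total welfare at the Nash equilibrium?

Town i's FOC: ∂u_i/∂s_i = α_i − s_i = 0, so s_i* = α_i.
NE contributions = (2, 5, 1); S = 8.
W^NE = (Σα)·S − ½Σα_i² = 8² − ½·30 = 49.
Planner sets s_i = Σα_j = 8 for every i, so S^SO = 3·8 = 24.
W^SO = (Σα)·S^SO − ½·3·(Σα)² = (3/2)·8² = 96.
Deadweight loss = W^SO − W^NE = 47.

47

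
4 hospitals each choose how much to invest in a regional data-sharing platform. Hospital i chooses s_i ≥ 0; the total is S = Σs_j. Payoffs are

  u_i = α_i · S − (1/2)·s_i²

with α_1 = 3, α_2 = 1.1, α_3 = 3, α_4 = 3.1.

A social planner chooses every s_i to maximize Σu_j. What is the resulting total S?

40.8

Planner FOC: ∂(Σu_j)/∂s_i = (Σα_j) − s_i = 0, so s_i^SO = Σα_j = 10.2 for every i; S^SO = 40.8.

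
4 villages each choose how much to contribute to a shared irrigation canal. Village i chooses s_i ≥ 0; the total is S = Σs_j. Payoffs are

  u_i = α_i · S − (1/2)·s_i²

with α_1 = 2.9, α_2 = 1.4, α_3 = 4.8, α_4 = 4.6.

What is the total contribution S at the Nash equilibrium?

Village i's FOC: ∂u_i/∂s_i = α_i − s_i = 0, so s_i* = α_i.
NE contributions = (2.9, 1.4, 4.8, 4.6); S = 13.7.

13.7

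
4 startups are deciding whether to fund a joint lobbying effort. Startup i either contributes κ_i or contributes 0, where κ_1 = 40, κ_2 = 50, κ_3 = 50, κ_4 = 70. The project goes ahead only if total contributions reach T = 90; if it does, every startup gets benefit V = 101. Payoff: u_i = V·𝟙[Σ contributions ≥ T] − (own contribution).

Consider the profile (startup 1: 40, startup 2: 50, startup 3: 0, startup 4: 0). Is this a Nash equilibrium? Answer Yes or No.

Total = 90 ≥ 90: provided.
Startup 1 (pledges 40, payoff 61): dropping to 0 → total 50, payoff 0. No gain.
Startup 2 (pledges 50, payoff 51): dropping to 0 → total 40, payoff 0. No gain.
Startup 3 (pledges 0, payoff 101): pledging 50 → total 140, payoff 51. No gain.
Startup 4 (pledges 0, payoff 101): pledging 70 → total 160, payoff 31. No gain.

Yes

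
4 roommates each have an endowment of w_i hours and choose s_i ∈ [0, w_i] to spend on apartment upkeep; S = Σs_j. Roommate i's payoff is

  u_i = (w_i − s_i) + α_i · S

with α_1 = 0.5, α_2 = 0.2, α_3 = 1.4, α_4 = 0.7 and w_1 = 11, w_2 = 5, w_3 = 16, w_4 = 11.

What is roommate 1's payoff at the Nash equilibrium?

∂u_i/∂s_i = α_i − 1, so roommate i contributes w_i if α_i > 1, else 0.
α_i > 1 for i ∈ {3}; NE contributions (0, 0, 16, 0), S = 16.
u_1 = (11 − 0) + 0.5·16 = 19.

19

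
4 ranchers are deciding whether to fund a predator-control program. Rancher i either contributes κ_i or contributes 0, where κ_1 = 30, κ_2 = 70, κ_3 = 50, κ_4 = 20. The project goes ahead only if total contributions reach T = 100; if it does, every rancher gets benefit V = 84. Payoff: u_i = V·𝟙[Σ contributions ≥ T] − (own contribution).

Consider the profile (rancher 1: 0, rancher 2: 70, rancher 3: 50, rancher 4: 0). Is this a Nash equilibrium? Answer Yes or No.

Total = 120 ≥ 100: provided.
Rancher 1 (pledges 0, payoff 84): pledging 30 → total 150, payoff 54. No gain.
Rancher 2 (pledges 70, payoff 14): dropping to 0 → total 50, payoff 0. No gain.
Rancher 3 (pledges 50, payoff 34): dropping to 0 → total 70, payoff 0. No gain.
Rancher 4 (pledges 0, payoff 84): pledging 20 → total 140, payoff 64. No gain.

Yes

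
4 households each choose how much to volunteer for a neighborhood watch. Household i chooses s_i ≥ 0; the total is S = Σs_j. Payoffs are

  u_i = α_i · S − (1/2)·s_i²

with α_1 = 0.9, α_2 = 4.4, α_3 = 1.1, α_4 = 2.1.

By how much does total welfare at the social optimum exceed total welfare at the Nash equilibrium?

Household i's FOC: ∂u_i/∂s_i = α_i − s_i = 0, so s_i* = α_i.
NE contributions = (0.9, 4.4, 1.1, 2.1); S = 8.5.
W^NE = (Σα)·S − ½Σα_i² = 8.5² − ½·25.79 = 59.355.
Planner sets s_i = Σα_j = 8.5 for every i, so S^SO = 4·8.5 = 34.
W^SO = (Σα)·S^SO − ½·4·(Σα)² = (4/2)·8.5² = 144.5.
Deadweight loss = W^SO − W^NE = 85.145.

85.145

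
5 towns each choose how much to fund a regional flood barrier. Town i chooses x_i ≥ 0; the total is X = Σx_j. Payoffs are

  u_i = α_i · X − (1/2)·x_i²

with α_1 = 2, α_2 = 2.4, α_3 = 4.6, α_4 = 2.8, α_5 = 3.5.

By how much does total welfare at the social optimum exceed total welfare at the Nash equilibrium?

Town i's FOC: ∂u_i/∂x_i = α_i − x_i = 0, so x_i* = α_i.
NE contributions = (2, 2.4, 4.6, 2.8, 3.5); X = 15.3.
W^NE = (Σα)·X − ½Σα_i² = 15.3² − ½·51.01 = 208.585.
Planner sets x_i = Σα_j = 15.3 for every i, so X^SO = 5·15.3 = 76.5.
W^SO = (Σα)·X^SO − ½·5·(Σα)² = (5/2)·15.3² = 585.225.
Deadweight loss = W^SO − W^NE = 376.64.

376.64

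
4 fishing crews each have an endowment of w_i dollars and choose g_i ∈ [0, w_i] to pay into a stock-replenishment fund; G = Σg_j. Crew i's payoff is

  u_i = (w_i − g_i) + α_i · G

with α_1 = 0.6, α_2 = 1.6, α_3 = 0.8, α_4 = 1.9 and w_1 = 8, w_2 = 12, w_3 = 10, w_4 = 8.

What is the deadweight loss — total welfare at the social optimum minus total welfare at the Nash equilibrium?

∂u_i/∂g_i = α_i − 1, so crew i contributes w_i if α_i > 1, else 0.
α_i > 1 for i ∈ {2, 4}; NE contributions (0, 12, 0, 8), G = 20.
W^NE = Σw_i − G^NE + (Σα_i)·G^NE = 38 + 3.9·20 = 116.
Planner: ∂(Σu_j)/∂g_i = Σα_j − 1 = 3.9 > 0, so everyone contributes w_i; G^SO = 38, W^SO = 38 + 3.9·38 = 186.2.
Deadweight loss = 70.2.

70.2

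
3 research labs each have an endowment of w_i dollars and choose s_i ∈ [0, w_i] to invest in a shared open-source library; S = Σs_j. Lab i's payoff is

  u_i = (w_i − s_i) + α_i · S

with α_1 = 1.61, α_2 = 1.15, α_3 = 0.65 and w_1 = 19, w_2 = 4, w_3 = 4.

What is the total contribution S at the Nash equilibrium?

23

∂u_i/∂s_i = α_i − 1, so lab i contributes w_i if α_i > 1, else 0.
α_i > 1 for i ∈ {1, 2}; NE contributions (19, 4, 0), S = 23.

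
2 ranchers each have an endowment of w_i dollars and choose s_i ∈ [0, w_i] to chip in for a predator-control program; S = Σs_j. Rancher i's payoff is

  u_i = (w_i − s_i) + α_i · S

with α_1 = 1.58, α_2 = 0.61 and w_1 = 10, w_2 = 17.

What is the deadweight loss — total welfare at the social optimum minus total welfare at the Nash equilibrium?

∂u_i/∂s_i = α_i − 1, so rancher i contributes w_i if α_i > 1, else 0.
α_i > 1 for i ∈ {1}; NE contributions (10, 0), S = 10.
W^NE = Σw_i − S^NE + (Σα_i)·S^NE = 27 + 1.19·10 = 38.9.
Planner: ∂(Σu_j)/∂s_i = Σα_j − 1 = 1.19 > 0, so everyone contributes w_i; S^SO = 27, W^SO = 27 + 1.19·27 = 59.13.
Deadweight loss = 20.23.

20.23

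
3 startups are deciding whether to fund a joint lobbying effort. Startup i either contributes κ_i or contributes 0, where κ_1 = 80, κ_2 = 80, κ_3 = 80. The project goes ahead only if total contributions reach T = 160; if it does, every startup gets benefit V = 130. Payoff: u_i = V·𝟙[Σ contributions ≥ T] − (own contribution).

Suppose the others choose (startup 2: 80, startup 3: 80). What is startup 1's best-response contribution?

0

Others' total = 160 ≥ 160; contributing adds cost 80 for no extra benefit.
Best response: 0.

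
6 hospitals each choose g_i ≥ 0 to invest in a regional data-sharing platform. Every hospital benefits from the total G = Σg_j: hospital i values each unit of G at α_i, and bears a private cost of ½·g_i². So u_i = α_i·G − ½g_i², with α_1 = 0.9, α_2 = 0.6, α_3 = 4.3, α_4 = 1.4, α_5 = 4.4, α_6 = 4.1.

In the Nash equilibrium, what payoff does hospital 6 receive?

Hospital i's FOC: ∂u_i/∂g_i = α_i − g_i = 0, so g_i* = α_i.
NE contributions = (0.9, 0.6, 4.3, 1.4, 4.4, 4.1); G = 15.7.
u_6 = α_6·G − ½·(g_6)² = 4.1·15.7 − ½·4.1² = 55.965.

55.965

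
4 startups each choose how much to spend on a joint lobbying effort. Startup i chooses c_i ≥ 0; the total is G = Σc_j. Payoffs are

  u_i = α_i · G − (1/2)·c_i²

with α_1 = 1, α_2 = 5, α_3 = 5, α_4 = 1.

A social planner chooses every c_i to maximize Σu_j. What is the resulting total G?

Planner FOC: ∂(Σu_j)/∂c_i = (Σα_j) − c_i = 0, so c_i^SO = Σα_j = 12 for every i; G^SO = 48.

48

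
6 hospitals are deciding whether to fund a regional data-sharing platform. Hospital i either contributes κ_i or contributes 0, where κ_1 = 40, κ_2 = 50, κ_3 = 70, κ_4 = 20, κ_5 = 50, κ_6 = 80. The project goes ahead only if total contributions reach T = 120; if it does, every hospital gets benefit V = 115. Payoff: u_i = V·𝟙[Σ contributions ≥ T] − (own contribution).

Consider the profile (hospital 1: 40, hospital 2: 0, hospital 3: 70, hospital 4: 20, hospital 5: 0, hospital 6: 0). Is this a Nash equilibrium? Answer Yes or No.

Yes

Total = 130 ≥ 120: provided.
Hospital 1 (pledges 40, payoff 75): dropping to 0 → total 90, payoff 0. No gain.
Hospital 2 (pledges 0, payoff 115): pledging 50 → total 180, payoff 65. No gain.
Hospital 3 (pledges 70, payoff 45): dropping to 0 → total 60, payoff 0. No gain.
Hospital 4 (pledges 20, payoff 95): dropping to 0 → total 110, payoff 0. No gain.
Hospital 5 (pledges 0, payoff 115): pledging 50 → total 180, payoff 65. No gain.
Hospital 6 (pledges 0, payoff 115): pledging 80 → total 210, payoff 35. No gain.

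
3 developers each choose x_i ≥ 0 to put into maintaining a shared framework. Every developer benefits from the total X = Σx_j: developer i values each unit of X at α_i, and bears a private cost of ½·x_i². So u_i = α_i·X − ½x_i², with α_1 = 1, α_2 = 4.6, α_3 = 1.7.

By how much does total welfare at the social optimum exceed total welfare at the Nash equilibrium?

Developer i's FOC: ∂u_i/∂x_i = α_i − x_i = 0, so x_i* = α_i.
NE contributions = (1, 4.6, 1.7); X = 7.3.
W^NE = (Σα)·X − ½Σα_i² = 7.3² − ½·25.05 = 40.765.
Planner sets x_i = Σα_j = 7.3 for every i, so X^SO = 3·7.3 = 21.9.
W^SO = (Σα)·X^SO − ½·3·(Σα)² = (3/2)·7.3² = 79.935.
Deadweight loss = W^SO − W^NE = 39.17.

39.17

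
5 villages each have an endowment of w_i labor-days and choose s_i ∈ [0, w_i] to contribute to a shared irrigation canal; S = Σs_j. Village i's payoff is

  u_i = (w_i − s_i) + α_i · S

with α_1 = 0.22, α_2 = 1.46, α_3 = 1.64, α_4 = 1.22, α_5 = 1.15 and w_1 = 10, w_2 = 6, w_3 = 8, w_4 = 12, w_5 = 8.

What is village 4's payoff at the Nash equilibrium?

41.48

∂u_i/∂s_i = α_i − 1, so village i contributes w_i if α_i > 1, else 0.
α_i > 1 for i ∈ {2, 3, 4, 5}; NE contributions (0, 6, 8, 12, 8), S = 34.
u_4 = (12 − 12) + 1.22·34 = 41.48.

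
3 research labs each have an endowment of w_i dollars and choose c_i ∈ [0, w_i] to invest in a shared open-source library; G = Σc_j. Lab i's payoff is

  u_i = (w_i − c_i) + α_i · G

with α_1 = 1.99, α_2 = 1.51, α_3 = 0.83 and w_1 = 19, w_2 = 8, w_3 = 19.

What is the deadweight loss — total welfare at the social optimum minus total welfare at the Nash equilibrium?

∂u_i/∂c_i = α_i − 1, so lab i contributes w_i if α_i > 1, else 0.
α_i > 1 for i ∈ {1, 2}; NE contributions (19, 8, 0), G = 27.
W^NE = Σw_i − G^NE + (Σα_i)·G^NE = 46 + 3.33·27 = 135.91.
Planner: ∂(Σu_j)/∂c_i = Σα_j − 1 = 3.33 > 0, so everyone contributes w_i; G^SO = 46, W^SO = 46 + 3.33·46 = 199.18.
Deadweight loss = 63.27.

63.27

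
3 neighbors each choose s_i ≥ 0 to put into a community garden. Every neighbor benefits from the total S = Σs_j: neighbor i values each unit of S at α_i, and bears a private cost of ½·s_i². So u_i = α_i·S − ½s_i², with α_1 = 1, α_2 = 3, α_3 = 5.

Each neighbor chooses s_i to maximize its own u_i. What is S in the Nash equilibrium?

9

Neighbor i's FOC: ∂u_i/∂s_i = α_i − s_i = 0, so s_i* = α_i.
NE contributions = (1, 3, 5); S = 9.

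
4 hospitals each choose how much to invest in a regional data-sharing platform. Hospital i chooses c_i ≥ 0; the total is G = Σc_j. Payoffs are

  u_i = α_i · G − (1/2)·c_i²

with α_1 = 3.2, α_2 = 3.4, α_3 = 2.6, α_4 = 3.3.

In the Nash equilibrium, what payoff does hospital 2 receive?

36.72

Hospital i's FOC: ∂u_i/∂c_i = α_i − c_i = 0, so c_i* = α_i.
NE contributions = (3.2, 3.4, 2.6, 3.3); G = 12.5.
u_2 = α_2·G − ½·(c_2)² = 3.4·12.5 − ½·3.4² = 36.72.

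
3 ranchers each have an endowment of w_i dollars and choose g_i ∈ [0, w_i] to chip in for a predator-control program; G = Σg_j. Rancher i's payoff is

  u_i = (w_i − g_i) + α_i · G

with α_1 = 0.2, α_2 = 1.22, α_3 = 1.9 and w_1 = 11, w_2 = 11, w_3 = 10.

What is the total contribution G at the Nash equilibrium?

21

∂u_i/∂g_i = α_i − 1, so rancher i contributes w_i if α_i > 1, else 0.
α_i > 1 for i ∈ {2, 3}; NE contributions (0, 11, 10), G = 21.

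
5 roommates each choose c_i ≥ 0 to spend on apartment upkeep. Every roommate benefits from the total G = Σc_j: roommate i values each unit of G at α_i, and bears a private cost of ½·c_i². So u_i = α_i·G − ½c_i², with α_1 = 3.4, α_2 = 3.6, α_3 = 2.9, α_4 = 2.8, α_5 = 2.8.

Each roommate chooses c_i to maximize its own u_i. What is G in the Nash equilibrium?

Roommate i's FOC: ∂u_i/∂c_i = α_i − c_i = 0, so c_i* = α_i.
NE contributions = (3.4, 3.6, 2.9, 2.8, 2.8); G = 15.5.

15.5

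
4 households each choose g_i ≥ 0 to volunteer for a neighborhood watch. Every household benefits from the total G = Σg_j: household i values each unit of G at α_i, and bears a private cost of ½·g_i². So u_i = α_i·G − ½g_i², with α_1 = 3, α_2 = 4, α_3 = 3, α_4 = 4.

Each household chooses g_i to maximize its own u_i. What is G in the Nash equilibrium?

14

Household i's FOC: ∂u_i/∂g_i = α_i − g_i = 0, so g_i* = α_i.
NE contributions = (3, 4, 3, 4); G = 14.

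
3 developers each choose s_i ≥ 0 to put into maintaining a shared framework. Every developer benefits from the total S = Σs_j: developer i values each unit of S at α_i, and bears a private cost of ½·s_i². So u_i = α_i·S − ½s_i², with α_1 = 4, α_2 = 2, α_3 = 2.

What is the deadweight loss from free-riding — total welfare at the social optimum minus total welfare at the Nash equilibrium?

Developer i's FOC: ∂u_i/∂s_i = α_i − s_i = 0, so s_i* = α_i.
NE contributions = (4, 2, 2); S = 8.
W^NE = (Σα)·S − ½Σα_i² = 8² − ½·24 = 52.
Planner sets s_i = Σα_j = 8 for every i, so S^SO = 3·8 = 24.
W^SO = (Σα)·S^SO − ½·3·(Σα)² = (3/2)·8² = 96.
Deadweight loss = W^SO − W^NE = 44.

44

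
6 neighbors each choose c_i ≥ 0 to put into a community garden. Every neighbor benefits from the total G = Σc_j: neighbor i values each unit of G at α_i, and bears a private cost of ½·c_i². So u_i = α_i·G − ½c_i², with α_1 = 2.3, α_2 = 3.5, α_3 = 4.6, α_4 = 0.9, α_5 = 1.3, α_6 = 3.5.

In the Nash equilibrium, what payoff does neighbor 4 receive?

Neighbor i's FOC: ∂u_i/∂c_i = α_i − c_i = 0, so c_i* = α_i.
NE contributions = (2.3, 3.5, 4.6, 0.9, 1.3, 3.5); G = 16.1.
u_4 = α_4·G − ½·(c_4)² = 0.9·16.1 − ½·0.9² = 14.085.

14.085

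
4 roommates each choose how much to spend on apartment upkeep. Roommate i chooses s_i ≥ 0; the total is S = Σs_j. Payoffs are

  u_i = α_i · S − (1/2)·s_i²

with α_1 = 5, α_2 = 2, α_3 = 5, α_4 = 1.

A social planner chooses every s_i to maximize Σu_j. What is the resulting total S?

52

Planner FOC: ∂(Σu_j)/∂s_i = (Σα_j) − s_i = 0, so s_i^SO = Σα_j = 13 for every i; S^SO = 52.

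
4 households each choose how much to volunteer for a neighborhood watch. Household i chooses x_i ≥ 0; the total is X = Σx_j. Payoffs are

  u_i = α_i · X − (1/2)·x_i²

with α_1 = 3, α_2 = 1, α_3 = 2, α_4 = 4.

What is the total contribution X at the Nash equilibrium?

Household i's FOC: ∂u_i/∂x_i = α_i − x_i = 0, so x_i* = α_i.
NE contributions = (3, 1, 2, 4); X = 10.

10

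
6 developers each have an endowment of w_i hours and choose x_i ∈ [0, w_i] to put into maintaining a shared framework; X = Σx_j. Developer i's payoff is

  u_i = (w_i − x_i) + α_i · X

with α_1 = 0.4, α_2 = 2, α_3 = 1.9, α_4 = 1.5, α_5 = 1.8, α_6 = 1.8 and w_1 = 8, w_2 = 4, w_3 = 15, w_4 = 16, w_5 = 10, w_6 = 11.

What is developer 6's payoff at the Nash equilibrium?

∂u_i/∂x_i = α_i − 1, so developer i contributes w_i if α_i > 1, else 0.
α_i > 1 for i ∈ {2, 3, 4, 5, 6}; NE contributions (0, 4, 15, 16, 10, 11), X = 56.
u_6 = (11 − 11) + 1.8·56 = 100.8.

100.8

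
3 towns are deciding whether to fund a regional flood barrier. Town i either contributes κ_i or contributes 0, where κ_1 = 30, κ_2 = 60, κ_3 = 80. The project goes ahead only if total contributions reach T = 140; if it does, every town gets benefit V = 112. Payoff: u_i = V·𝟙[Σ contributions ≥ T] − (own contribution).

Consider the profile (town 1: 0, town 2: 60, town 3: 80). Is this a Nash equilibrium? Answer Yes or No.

Yes

Total = 140 ≥ 140: provided.
Town 1 (pledges 0, payoff 112): pledging 30 → total 170, payoff 82. No gain.
Town 2 (pledges 60, payoff 52): dropping to 0 → total 80, payoff 0. No gain.
Town 3 (pledges 80, payoff 32): dropping to 0 → total 60, payoff 0. No gain.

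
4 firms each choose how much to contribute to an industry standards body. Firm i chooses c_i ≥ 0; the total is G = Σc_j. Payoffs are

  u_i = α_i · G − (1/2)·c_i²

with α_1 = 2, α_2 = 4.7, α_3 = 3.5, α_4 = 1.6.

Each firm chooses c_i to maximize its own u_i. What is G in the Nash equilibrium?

11.8

Firm i's FOC: ∂u_i/∂c_i = α_i − c_i = 0, so c_i* = α_i.
NE contributions = (2, 4.7, 3.5, 1.6); G = 11.8.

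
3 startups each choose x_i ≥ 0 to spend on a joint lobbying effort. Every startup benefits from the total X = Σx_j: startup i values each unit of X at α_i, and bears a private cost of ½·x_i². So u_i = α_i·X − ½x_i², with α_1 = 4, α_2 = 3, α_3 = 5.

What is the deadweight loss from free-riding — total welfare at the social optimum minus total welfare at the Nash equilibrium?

97

Startup i's FOC: ∂u_i/∂x_i = α_i − x_i = 0, so x_i* = α_i.
NE contributions = (4, 3, 5); X = 12.
W^NE = (Σα)·X − ½Σα_i² = 12² − ½·50 = 119.
Planner sets x_i = Σα_j = 12 for every i, so X^SO = 3·12 = 36.
W^SO = (Σα)·X^SO − ½·3·(Σα)² = (3/2)·12² = 216.
Deadweight loss = W^SO − W^NE = 97.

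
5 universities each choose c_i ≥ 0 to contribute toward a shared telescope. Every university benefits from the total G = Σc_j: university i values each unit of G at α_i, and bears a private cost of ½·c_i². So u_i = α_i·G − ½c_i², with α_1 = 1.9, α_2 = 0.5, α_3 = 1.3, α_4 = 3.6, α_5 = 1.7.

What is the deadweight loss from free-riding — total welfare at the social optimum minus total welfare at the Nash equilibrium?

132.2

University i's FOC: ∂u_i/∂c_i = α_i − c_i = 0, so c_i* = α_i.
NE contributions = (1.9, 0.5, 1.3, 3.6, 1.7); G = 9.
W^NE = (Σα)·G − ½Σα_i² = 9² − ½·21.4 = 70.3.
Planner sets c_i = Σα_j = 9 for every i, so G^SO = 5·9 = 45.
W^SO = (Σα)·G^SO − ½·5·(Σα)² = (5/2)·9² = 202.5.
Deadweight loss = W^SO − W^NE = 132.2.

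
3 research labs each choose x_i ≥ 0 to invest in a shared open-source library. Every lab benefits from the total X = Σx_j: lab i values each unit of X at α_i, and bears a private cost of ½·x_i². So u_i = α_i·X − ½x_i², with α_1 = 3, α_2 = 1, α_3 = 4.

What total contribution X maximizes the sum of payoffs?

24

Planner FOC: ∂(Σu_j)/∂x_i = (Σα_j) − x_i = 0, so x_i^SO = Σα_j = 8 for every i; X^SO = 24.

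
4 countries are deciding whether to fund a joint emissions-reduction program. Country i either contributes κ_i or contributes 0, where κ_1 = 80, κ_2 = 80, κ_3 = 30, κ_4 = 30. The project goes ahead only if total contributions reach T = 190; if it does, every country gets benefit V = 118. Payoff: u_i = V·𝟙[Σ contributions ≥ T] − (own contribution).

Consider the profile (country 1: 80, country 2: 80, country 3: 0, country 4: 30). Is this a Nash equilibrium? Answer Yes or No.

Total = 190 ≥ 190: provided.
Country 1 (pledges 80, payoff 38): dropping to 0 → total 110, payoff 0. No gain.
Country 2 (pledges 80, payoff 38): dropping to 0 → total 110, payoff 0. No gain.
Country 3 (pledges 0, payoff 118): pledging 30 → total 220, payoff 88. No gain.
Country 4 (pledges 30, payoff 88): dropping to 0 → total 160, payoff 0. No gain.

Yes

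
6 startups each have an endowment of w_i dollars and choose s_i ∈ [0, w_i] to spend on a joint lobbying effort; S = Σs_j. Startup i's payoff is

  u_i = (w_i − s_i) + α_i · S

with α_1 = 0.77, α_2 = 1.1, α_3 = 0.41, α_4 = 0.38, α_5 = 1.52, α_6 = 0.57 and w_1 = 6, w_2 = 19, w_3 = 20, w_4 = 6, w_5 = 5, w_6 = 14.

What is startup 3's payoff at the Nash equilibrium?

∂u_i/∂s_i = α_i − 1, so startup i contributes w_i if α_i > 1, else 0.
α_i > 1 for i ∈ {2, 5}; NE contributions (0, 19, 0, 0, 5, 0), S = 24.
u_3 = (20 − 0) + 0.41·24 = 29.84.

29.84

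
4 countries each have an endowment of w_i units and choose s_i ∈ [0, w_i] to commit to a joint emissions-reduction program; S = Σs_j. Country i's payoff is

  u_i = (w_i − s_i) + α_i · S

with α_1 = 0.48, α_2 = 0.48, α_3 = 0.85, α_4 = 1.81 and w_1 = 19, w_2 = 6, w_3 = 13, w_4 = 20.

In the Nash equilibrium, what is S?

20

∂u_i/∂s_i = α_i − 1, so country i contributes w_i if α_i > 1, else 0.
α_i > 1 for i ∈ {4}; NE contributions (0, 0, 0, 20), S = 20.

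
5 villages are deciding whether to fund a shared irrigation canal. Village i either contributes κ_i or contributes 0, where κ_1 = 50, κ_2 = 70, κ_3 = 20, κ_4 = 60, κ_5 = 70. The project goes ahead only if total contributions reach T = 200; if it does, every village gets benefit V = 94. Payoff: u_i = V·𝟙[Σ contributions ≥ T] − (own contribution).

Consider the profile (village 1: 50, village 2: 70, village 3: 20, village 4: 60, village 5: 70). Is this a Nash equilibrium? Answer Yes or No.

No

Total = 270 ≥ 200: provided.
Village 1 (pledges 50, payoff 44): dropping to 0 → total 220, payoff 94. Profitable deviation.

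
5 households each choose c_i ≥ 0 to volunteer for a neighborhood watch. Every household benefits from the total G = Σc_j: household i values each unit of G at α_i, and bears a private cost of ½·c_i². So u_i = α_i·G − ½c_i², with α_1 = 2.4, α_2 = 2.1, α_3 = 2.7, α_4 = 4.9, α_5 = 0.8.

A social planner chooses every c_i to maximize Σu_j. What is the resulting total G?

Planner FOC: ∂(Σu_j)/∂c_i = (Σα_j) − c_i = 0, so c_i^SO = Σα_j = 12.9 for every i; G^SO = 64.5.

64.5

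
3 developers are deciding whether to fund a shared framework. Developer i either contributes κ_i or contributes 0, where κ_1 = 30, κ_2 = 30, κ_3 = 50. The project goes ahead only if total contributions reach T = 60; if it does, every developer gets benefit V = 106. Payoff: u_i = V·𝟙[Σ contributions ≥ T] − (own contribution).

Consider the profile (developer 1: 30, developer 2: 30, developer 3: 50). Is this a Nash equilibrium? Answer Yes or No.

No

Total = 110 ≥ 60: provided.
Developer 1 (pledges 30, payoff 76): dropping to 0 → total 80, payoff 106. Profitable deviation.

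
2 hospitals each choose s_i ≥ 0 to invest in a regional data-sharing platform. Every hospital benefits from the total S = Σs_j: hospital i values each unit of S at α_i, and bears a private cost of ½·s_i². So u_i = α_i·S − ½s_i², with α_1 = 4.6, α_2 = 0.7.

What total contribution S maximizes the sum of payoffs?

10.6

Planner FOC: ∂(Σu_j)/∂s_i = (Σα_j) − s_i = 0, so s_i^SO = Σα_j = 5.3 for every i; S^SO = 10.6.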